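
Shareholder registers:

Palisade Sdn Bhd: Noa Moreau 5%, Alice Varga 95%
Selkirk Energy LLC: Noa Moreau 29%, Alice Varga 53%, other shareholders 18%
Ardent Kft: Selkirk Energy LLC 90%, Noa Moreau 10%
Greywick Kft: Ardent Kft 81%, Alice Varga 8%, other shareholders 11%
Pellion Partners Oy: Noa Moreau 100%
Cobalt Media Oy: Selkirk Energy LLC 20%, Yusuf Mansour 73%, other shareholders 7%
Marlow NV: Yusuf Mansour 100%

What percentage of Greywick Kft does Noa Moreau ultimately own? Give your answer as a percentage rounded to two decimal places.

29.24%

Noa reaches Greywick along 2 paths.
Via Selkirk → Ardent: 29% × 90% × 81% = 21.141%.
Via Ardent: 10% × 81% = 8.1%.
Total: 21.141% + 8.1% = 29.241%.
Rounded: 29.24%.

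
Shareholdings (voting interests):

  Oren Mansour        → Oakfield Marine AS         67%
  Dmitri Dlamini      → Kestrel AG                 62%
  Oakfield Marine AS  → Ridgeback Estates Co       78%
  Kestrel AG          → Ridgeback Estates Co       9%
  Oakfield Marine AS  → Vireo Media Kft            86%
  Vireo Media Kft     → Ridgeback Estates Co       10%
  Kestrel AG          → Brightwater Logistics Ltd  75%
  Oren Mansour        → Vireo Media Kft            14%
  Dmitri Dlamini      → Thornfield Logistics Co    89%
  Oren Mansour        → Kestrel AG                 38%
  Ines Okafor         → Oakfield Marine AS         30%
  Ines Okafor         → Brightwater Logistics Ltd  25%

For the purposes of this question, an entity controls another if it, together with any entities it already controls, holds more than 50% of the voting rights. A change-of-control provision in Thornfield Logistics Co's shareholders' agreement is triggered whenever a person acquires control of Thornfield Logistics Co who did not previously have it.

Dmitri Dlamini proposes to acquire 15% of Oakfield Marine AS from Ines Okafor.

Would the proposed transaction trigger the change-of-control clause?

The purchase adds only to Dmitri's holdings (Ines's stake shrinks), so Dmitri is the only person who could newly come to control Thornfield.
Dmitri holds 89% of Thornfield, so Dmitri controls Thornfield.
So Dmitri already controls Thornfield before the transaction.
After the purchase, Dmitri holds 15% of Oakfield directly, and Ines's stake falls to 15%.
Dmitri controlled Thornfield already, so this is not a new person acquiring control; every other person's position is unchanged or reduced.
No new person acquires control, so the clause is not triggered.

No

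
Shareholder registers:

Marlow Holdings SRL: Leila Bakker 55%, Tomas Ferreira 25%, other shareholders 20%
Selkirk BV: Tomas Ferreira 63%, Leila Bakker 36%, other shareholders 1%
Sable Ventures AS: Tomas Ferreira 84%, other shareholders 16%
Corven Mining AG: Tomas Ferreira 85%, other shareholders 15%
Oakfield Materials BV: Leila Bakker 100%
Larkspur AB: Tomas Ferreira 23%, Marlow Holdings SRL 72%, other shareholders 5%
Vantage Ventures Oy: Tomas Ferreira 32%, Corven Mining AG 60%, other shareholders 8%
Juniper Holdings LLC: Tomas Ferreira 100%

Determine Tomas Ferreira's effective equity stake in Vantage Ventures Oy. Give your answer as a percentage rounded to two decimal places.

83.00%

Tomas reaches Vantage along 2 paths.
Direct stake: 32% = 32%.
Via Corven: 85% × 60% = 51%.
Total: 32% + 51% = 83%.
Rounded: 83.00%.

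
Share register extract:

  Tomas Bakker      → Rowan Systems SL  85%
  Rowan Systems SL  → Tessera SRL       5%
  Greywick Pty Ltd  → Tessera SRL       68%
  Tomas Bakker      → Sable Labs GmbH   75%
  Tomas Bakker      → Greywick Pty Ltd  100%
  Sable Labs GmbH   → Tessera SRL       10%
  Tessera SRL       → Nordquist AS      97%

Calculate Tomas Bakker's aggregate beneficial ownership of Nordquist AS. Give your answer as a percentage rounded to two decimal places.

77.36%

Tomas reaches Nordquist along 3 paths.
Via Greywick → Tessera: 100% × 68% × 97% = 65.96%.
Via Rowan → Tessera: 85% × 5% × 97% = 4.1225%.
Via Sable → Tessera: 75% × 10% × 97% = 7.275%.
Total: 65.96% + 4.1225% + 7.275% = 77.3575%.
Rounded: 77.36%.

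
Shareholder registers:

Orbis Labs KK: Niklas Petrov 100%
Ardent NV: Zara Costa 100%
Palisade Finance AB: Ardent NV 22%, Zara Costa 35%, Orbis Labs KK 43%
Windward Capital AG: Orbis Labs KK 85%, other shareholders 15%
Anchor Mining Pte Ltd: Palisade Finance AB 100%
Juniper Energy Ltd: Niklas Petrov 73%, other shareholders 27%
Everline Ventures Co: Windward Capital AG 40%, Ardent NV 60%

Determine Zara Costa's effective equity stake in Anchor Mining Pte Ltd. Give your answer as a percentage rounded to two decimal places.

57.00%

Zara reaches Anchor along 2 paths.
Via Ardent → Palisade: 100% × 22% × 100% = 22%.
Via Palisade: 35% × 100% = 35%.
Total: 22% + 35% = 57%.
Rounded: 57.00%.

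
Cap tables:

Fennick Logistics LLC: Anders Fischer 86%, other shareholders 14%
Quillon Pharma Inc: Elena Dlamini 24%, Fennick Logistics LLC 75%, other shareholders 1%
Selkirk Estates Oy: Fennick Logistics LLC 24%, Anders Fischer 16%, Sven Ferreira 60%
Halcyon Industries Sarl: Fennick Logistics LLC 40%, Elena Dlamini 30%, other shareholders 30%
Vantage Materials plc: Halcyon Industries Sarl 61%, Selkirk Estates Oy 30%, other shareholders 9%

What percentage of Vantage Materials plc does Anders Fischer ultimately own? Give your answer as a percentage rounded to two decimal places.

Anders reaches Vantage along 3 paths.
Via Fennick → Halcyon: 86% × 40% × 61% = 20.984%.
Via Fennick → Selkirk: 86% × 24% × 30% = 6.192%.
Via Selkirk: 16% × 30% = 4.8%.
Total: 20.984% + 6.192% + 4.8% = 31.976%.
Rounded: 31.98%.

31.98%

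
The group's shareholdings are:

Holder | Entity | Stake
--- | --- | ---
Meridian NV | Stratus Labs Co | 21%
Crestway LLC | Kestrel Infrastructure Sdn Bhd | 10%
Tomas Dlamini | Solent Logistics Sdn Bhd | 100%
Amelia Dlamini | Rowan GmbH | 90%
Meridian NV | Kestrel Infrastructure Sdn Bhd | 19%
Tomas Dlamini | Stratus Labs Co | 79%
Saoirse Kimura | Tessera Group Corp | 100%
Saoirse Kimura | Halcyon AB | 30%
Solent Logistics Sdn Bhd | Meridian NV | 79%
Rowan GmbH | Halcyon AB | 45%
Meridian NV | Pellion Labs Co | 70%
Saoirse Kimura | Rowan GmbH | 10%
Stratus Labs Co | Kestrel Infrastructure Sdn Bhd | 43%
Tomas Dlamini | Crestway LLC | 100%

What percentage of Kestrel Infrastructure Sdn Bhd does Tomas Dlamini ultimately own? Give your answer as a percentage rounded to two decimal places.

Tomas reaches Kestrel along 4 paths.
Via Crestway: 100% × 10% = 10%.
Via Solent → Meridian: 100% × 79% × 19% = 15.01%.
Via Stratus: 79% × 43% = 33.97%.
Via Solent → Meridian → Stratus: 100% × 79% × 21% × 43% = 7.1337%.
Total: 10% + 15.01% + 33.97% + 7.1337% = 66.1137%.
Rounded: 66.11%.

66.11%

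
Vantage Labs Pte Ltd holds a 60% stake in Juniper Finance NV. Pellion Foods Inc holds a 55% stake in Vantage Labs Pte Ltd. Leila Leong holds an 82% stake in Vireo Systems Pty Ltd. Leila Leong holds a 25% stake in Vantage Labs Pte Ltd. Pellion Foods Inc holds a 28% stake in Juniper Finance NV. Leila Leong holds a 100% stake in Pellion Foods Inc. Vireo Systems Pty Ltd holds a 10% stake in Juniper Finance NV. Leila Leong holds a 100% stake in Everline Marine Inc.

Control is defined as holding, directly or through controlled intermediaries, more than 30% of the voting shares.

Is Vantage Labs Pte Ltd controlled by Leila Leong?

Yes

Leila holds 100% of Pellion, so Leila controls Pellion.
Pellion and Leila together hold 55% + 25% = 80% of Vantage, so Leila controls Vantage.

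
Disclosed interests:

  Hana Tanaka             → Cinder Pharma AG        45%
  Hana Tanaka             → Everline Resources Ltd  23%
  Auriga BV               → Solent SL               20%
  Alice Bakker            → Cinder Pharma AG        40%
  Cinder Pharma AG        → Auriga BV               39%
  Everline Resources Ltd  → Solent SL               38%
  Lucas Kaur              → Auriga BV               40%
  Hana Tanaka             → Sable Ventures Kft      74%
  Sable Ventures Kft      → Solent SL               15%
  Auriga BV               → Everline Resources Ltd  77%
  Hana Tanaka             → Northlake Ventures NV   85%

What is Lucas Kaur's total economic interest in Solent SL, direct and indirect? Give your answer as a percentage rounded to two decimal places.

19.70%

Lucas reaches Solent along 2 paths.
Via Auriga: 40% × 20% = 8%.
Via Auriga → Everline: 40% × 77% × 38% = 11.704%.
Total: 8% + 11.704% = 19.704%.
Rounded: 19.70%.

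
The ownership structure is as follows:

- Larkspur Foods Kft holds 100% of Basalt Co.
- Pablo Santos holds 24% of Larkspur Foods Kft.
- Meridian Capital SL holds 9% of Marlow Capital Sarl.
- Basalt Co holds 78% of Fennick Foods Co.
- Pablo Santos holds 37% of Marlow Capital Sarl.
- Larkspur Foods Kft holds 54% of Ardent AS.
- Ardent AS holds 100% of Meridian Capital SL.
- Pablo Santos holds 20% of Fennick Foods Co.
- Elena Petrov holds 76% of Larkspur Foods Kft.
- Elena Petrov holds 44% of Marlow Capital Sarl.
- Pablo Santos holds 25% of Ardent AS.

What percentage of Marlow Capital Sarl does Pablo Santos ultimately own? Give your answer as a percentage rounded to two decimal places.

Pablo reaches Marlow along 3 paths.
Via Ardent → Meridian: 25% × 100% × 9% = 2.25%.
Via Larkspur → Ardent → Meridian: 24% × 54% × 100% × 9% = 1.1664%.
Direct stake: 37% = 37%.
Total: 2.25% + 1.1664% + 37% = 40.4164%.
Rounded: 40.42%.

40.42%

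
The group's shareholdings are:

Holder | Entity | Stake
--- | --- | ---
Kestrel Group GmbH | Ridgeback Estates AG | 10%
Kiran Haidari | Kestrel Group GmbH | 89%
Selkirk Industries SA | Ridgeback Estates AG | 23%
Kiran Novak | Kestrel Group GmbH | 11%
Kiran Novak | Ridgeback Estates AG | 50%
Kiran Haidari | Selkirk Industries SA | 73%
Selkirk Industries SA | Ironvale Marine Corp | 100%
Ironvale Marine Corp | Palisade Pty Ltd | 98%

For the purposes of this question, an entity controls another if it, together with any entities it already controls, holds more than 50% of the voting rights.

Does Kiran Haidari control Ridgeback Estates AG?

Kiran Haidari holds 73% of Selkirk, so Kiran Haidari controls Selkirk.
Kiran Haidari holds 89% of Kestrel, so Kiran Haidari controls Kestrel.
Selkirk holds 100% of Ironvale, so Kiran Haidari controls Ironvale.
Ironvale holds 98% of Palisade, so Kiran Haidari controls Palisade.
In Ridgeback, Kiran Haidari's side holds only 10% + 23% = 33%, not > 50%.
So Kiran Haidari does not control Ridgeback.

No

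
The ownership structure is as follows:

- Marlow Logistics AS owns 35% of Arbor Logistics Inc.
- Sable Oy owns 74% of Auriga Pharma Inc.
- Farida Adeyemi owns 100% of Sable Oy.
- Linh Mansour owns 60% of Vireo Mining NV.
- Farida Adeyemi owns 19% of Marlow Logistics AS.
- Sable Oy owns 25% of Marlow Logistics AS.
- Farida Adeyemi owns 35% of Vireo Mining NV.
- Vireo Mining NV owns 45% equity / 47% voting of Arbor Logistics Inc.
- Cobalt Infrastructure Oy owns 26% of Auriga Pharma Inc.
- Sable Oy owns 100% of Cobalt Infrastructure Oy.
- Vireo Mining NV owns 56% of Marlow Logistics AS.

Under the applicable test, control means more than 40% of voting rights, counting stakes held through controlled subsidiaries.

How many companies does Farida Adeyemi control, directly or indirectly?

4

Farida holds 100% of Sable, so Farida controls Sable.
Farida and Sable together hold 19% + 25% = 44% of Marlow, so Farida controls Marlow.
Sable holds 100% of Cobalt, so Farida controls Cobalt.
Sable and Cobalt together hold 74% + 26% = 100% of Auriga, so Farida controls Auriga.
No other company's threshold is met.
Farida controls 4 companies.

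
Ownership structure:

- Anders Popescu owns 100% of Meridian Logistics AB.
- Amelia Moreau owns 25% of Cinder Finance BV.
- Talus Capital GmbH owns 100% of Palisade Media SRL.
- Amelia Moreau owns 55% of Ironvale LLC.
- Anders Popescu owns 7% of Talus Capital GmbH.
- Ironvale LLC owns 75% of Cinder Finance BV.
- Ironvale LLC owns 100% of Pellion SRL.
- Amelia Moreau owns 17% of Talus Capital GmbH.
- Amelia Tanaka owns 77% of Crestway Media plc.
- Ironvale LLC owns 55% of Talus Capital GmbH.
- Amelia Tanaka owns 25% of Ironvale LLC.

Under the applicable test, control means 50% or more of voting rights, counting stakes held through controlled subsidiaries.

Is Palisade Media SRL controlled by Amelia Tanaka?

Amelia Tanaka holds 77% of Crestway, so Amelia Tanaka controls Crestway.
Neither Amelia Tanaka nor any entity Amelia Tanaka controls holds any voting interest in Palisade.
So Amelia Tanaka does not control Palisade.

No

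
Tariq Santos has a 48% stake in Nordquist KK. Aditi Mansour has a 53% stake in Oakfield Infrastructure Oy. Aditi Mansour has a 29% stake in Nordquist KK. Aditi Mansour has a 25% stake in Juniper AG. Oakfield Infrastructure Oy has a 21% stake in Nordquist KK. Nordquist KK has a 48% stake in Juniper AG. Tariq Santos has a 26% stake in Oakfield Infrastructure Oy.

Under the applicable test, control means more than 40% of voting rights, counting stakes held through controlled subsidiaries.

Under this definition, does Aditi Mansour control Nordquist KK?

Aditi holds 53% of Oakfield, so Aditi controls Oakfield.
Aditi and Oakfield together hold 29% + 21% = 50% of Nordquist, so Aditi controls Nordquist.

Yes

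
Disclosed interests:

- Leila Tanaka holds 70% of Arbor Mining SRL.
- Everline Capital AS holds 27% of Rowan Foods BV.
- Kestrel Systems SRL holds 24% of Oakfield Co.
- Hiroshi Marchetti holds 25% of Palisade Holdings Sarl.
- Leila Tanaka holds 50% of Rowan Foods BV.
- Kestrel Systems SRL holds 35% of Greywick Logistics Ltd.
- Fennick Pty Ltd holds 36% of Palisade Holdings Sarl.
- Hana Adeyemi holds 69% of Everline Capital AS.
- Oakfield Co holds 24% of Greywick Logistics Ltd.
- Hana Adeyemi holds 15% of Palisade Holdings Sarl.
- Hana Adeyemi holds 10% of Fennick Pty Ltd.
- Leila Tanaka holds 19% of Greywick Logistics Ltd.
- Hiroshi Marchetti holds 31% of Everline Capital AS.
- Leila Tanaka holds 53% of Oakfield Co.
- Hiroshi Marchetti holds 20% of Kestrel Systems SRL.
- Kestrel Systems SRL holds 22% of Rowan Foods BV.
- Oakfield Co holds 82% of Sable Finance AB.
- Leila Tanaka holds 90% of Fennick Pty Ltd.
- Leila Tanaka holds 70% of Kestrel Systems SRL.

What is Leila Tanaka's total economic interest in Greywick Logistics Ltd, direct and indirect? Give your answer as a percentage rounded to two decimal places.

60.25%

Leila reaches Greywick along 4 paths.
Via Oakfield: 53% × 24% = 12.72%.
Via Kestrel → Oakfield: 70% × 24% × 24% = 4.032%.
Via Kestrel: 70% × 35% = 24.5%.
Direct stake: 19% = 19%.
Total: 12.72% + 4.032% + 24.5% + 19% = 60.252%.
Rounded: 60.25%.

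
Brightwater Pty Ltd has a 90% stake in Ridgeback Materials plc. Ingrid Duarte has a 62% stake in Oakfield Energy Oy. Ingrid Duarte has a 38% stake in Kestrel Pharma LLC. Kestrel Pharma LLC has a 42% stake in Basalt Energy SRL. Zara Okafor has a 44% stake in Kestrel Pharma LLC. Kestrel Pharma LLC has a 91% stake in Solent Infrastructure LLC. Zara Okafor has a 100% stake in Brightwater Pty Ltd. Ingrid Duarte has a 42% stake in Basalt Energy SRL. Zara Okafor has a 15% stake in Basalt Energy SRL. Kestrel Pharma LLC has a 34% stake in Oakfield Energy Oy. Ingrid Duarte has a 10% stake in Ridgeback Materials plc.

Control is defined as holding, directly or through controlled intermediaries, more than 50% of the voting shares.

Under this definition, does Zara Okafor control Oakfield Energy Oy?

Zara holds 100% of Brightwater, so Zara controls Brightwater.
Brightwater holds 90% of Ridgeback, so Zara controls Ridgeback.
Neither Zara nor any entity Zara controls holds any voting interest in Oakfield.
So Zara does not control Oakfield.

No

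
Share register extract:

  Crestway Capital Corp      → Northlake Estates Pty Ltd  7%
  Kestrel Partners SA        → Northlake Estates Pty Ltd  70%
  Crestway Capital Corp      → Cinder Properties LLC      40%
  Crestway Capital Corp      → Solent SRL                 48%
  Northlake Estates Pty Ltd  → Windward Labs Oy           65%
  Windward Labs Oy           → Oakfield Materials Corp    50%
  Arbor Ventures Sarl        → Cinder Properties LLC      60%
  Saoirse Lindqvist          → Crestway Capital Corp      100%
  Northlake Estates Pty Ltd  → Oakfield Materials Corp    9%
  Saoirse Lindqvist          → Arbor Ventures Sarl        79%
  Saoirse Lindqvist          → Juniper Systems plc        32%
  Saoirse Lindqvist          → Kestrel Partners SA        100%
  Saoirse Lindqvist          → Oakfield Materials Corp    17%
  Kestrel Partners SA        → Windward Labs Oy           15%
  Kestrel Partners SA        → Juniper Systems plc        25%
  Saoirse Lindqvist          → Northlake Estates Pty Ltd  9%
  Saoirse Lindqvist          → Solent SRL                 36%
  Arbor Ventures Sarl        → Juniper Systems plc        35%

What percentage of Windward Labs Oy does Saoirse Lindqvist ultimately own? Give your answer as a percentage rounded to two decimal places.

Saoirse reaches Windward along 4 paths.
Via Kestrel: 100% × 15% = 15%.
Via Kestrel → Northlake: 100% × 70% × 65% = 45.5%.
Via Crestway → Northlake: 100% × 7% × 65% = 4.55%.
Via Northlake: 9% × 65% = 5.85%.
Total: 15% + 45.5% + 4.55% + 5.85% = 70.9%.
Rounded: 70.90%.

70.90%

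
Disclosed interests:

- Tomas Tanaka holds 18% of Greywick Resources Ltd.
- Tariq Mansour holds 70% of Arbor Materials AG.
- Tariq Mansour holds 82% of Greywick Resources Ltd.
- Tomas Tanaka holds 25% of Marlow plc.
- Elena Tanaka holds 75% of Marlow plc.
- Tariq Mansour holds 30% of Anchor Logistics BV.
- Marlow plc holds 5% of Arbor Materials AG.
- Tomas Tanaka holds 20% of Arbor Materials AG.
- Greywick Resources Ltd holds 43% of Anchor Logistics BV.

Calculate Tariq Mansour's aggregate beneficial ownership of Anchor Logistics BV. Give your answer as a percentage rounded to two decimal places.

65.26%

Tariq reaches Anchor along 2 paths.
Via Greywick: 82% × 43% = 35.26%.
Direct stake: 30% = 30%.
Total: 35.26% + 30% = 65.26%.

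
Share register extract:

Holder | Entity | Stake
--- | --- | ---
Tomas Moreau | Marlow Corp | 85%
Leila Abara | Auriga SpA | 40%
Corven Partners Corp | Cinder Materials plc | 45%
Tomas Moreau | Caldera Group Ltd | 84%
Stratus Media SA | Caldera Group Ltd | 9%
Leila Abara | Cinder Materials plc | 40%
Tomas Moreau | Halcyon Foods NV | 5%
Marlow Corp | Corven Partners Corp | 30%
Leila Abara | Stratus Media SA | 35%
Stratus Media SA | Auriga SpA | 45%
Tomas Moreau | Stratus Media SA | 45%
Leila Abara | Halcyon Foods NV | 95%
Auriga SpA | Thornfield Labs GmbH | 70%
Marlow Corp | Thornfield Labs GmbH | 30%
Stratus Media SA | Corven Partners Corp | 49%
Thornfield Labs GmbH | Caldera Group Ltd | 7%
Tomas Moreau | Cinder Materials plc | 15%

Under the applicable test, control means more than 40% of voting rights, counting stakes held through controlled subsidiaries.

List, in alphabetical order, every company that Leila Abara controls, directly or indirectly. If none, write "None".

Leila holds 95% of Halcyon, so Leila controls Halcyon.
No other company's threshold is met.

Halcyon Foods NV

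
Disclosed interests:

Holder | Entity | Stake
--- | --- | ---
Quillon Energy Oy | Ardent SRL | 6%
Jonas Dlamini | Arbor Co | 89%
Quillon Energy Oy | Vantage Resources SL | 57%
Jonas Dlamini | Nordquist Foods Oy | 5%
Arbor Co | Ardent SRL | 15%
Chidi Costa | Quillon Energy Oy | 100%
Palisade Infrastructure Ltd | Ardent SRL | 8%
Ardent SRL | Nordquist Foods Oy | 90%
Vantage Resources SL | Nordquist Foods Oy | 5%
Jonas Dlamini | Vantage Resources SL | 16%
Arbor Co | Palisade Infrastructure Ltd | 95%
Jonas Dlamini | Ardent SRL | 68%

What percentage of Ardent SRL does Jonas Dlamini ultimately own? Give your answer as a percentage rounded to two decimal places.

Jonas reaches Ardent along 3 paths.
Via Arbor: 89% × 15% = 13.35%.
Direct stake: 68% = 68%.
Via Arbor → Palisade: 89% × 95% × 8% = 6.764%.
Total: 13.35% + 68% + 6.764% = 88.114%.
Rounded: 88.11%.

88.11%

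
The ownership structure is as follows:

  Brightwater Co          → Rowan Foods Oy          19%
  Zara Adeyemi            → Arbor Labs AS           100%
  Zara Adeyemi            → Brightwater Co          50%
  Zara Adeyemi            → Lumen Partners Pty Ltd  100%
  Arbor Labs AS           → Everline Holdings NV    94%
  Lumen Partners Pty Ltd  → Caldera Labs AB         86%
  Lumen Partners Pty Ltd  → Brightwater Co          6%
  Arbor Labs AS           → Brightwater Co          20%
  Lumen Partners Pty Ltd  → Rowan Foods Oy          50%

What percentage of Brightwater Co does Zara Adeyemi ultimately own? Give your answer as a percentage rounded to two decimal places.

Zara reaches Brightwater along 3 paths.
Via Lumen: 100% × 6% = 6%.
Via Arbor: 100% × 20% = 20%.
Direct stake: 50% = 50%.
Total: 6% + 20% + 50% = 76%.
Rounded: 76.00%.

76.00%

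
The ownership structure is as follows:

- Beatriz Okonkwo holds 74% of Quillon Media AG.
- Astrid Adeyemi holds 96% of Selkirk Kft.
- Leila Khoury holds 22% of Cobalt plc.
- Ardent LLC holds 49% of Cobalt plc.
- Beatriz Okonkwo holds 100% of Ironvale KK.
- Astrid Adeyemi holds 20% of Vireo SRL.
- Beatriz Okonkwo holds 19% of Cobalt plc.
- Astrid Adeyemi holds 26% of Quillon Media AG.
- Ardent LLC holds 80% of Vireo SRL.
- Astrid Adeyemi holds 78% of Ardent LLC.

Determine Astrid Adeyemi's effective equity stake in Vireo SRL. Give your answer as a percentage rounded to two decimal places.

82.40%

Astrid reaches Vireo along 2 paths.
Direct stake: 20% = 20%.
Via Ardent: 78% × 80% = 62.4%.
Total: 20% + 62.4% = 82.4%.
Rounded: 82.40%.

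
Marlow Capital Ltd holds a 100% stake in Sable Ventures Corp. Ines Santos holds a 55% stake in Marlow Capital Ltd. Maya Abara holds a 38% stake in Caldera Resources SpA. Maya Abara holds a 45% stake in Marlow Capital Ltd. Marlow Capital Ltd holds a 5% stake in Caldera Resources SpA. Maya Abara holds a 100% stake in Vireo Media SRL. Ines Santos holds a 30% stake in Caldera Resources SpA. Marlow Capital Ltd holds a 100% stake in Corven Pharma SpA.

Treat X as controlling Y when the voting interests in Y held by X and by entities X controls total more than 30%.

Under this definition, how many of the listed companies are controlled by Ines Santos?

4

Ines holds 55% of Marlow, so Ines controls Marlow.
Ines and Marlow together hold 30% + 5% = 35% of Caldera, so Ines controls Caldera.
Marlow holds 100% of Corven, so Ines controls Corven.
Marlow holds 100% of Sable, so Ines controls Sable.
No other company's threshold is met.
Ines controls 4 companies.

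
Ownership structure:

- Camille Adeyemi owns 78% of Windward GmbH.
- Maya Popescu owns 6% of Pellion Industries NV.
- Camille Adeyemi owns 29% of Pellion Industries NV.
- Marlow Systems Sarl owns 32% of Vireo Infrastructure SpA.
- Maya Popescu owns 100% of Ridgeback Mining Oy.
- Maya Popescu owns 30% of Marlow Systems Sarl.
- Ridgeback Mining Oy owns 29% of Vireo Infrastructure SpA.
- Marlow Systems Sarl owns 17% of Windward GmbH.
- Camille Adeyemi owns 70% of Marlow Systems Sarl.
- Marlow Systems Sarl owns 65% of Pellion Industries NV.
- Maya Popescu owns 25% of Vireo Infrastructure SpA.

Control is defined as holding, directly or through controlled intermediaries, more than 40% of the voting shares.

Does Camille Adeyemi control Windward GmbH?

Camille holds 70% of Marlow, so Camille controls Marlow.
Camille and Marlow together hold 78% + 17% = 95% of Windward, so Camille controls Windward.

Yes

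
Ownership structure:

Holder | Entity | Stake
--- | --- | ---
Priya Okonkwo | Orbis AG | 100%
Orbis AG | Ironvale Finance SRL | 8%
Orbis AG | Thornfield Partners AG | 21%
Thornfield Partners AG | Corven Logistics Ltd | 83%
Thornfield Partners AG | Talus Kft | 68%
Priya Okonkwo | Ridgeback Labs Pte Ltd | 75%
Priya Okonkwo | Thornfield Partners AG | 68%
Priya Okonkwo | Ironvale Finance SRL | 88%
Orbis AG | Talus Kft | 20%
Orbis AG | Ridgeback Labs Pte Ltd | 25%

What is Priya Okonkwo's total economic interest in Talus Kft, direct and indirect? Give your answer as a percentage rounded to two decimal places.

80.52%

Priya reaches Talus along 3 paths.
Via Orbis: 100% × 20% = 20%.
Via Orbis → Thornfield: 100% × 21% × 68% = 14.28%.
Via Thornfield: 68% × 68% = 46.24%.
Total: 20% + 14.28% + 46.24% = 80.52%.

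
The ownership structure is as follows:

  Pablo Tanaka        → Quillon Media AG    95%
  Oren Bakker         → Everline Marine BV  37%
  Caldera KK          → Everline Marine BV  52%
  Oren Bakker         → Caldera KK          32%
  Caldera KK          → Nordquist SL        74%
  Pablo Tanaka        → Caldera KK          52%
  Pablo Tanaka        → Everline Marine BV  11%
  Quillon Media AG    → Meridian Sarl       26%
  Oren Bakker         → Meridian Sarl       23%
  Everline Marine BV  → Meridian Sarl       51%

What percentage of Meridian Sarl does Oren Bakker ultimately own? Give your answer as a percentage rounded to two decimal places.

50.36%

Oren reaches Meridian along 3 paths.
Direct stake: 23% = 23%.
Via Everline: 37% × 51% = 18.87%.
Via Caldera → Everline: 32% × 52% × 51% = 8.4864%.
Total: 23% + 18.87% + 8.4864% = 50.3564%.
Rounded: 50.36%.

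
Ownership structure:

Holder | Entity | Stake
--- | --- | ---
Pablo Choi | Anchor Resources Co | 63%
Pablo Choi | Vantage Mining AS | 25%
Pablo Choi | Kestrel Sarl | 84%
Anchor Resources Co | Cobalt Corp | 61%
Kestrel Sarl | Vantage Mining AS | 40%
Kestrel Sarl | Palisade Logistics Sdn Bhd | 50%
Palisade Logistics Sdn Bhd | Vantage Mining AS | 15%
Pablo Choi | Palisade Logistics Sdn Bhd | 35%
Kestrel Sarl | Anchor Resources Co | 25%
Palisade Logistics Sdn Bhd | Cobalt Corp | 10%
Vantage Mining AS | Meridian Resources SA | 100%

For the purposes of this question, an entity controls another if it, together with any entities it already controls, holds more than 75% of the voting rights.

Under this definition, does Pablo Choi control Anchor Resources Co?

Pablo holds 84% of Kestrel, so Pablo controls Kestrel.
Kestrel and Pablo together hold 25% + 63% = 88% of Anchor, so Pablo controls Anchor.

Yes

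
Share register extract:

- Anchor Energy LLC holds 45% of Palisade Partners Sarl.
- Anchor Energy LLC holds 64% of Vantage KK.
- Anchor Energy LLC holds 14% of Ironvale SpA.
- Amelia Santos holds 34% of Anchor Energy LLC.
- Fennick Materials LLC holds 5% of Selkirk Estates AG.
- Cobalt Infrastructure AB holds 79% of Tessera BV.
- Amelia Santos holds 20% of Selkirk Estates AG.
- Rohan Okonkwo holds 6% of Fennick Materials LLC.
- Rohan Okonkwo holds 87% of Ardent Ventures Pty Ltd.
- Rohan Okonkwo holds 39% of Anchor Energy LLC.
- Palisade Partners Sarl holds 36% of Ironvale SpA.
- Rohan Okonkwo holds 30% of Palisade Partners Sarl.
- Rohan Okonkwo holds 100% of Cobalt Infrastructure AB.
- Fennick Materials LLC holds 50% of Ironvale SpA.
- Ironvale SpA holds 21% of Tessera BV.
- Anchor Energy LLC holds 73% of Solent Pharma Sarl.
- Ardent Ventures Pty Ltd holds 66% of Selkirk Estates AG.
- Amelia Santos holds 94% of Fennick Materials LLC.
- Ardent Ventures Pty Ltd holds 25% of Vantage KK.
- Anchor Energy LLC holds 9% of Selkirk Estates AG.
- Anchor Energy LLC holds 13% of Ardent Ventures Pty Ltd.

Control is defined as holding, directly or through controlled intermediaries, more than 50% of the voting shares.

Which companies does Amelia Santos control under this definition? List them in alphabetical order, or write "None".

Amelia holds 94% of Fennick, so Amelia controls Fennick.
No other company's threshold is met.

Fennick Materials LLC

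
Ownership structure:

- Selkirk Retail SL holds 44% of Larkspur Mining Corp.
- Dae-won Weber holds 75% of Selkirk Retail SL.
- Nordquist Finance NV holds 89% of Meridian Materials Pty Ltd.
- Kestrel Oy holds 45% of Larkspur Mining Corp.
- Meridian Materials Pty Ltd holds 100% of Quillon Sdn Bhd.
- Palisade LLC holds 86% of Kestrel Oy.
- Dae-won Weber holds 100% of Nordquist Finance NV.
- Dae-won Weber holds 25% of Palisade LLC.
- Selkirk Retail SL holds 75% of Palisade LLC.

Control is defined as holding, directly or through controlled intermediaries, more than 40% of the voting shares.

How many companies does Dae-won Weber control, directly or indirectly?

7

Dae-won holds 100% of Nordquist, so Dae-won controls Nordquist.
Dae-won holds 75% of Selkirk, so Dae-won controls Selkirk.
Dae-won and Selkirk together hold 25% + 75% = 100% of Palisade, so Dae-won controls Palisade.
Palisade holds 86% of Kestrel, so Dae-won controls Kestrel.
Nordquist holds 89% of Meridian, so Dae-won controls Meridian.
Meridian holds 100% of Quillon, so Dae-won controls Quillon.
Selkirk and Kestrel together hold 44% + 45% = 89% of Larkspur, so Dae-won controls Larkspur.
Dae-won controls 7 companies.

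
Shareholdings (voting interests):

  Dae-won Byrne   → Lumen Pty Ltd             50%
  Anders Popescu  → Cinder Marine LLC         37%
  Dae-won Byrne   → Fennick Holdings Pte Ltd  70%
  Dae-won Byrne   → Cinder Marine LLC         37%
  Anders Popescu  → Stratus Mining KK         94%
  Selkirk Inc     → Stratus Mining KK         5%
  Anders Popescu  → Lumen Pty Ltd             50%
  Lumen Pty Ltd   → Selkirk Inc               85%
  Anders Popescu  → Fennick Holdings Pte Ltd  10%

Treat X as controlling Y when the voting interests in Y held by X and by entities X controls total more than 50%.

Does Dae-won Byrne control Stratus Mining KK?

No

Dae-won holds 70% of Fennick, so Dae-won controls Fennick.
Neither Dae-won nor any entity Dae-won controls holds any voting interest in Stratus.
So Dae-won does not control Stratus.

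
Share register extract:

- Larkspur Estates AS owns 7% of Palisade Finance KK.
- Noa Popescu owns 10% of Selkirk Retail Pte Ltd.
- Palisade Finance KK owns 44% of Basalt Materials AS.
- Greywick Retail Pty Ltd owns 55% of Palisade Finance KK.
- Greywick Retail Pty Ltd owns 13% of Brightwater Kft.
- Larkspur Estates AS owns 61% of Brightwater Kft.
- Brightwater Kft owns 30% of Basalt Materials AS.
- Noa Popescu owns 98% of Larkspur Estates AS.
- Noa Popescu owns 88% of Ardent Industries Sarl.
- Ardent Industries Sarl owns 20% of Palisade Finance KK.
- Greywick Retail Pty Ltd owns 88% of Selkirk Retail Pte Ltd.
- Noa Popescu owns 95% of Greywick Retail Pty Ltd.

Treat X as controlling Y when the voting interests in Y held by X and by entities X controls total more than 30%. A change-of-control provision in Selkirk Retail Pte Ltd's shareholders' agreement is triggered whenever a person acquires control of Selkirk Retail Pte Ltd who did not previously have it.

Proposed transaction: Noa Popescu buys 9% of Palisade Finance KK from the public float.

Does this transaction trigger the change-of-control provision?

The purchase changes only Noa's holdings, so Noa is the only person who could newly come to control Selkirk.
Noa holds 95% of Greywick, so Noa controls Greywick.
Greywick and Noa together hold 88% + 10% = 98% of Selkirk, so Noa controls Selkirk.
So Noa already controls Selkirk before the transaction.
After the purchase, Noa holds 9% of Palisade directly.
Noa controlled Selkirk already, so this is not a new person acquiring control; every other person's position is unchanged or reduced.
No new person acquires control, so the clause is not triggered.

No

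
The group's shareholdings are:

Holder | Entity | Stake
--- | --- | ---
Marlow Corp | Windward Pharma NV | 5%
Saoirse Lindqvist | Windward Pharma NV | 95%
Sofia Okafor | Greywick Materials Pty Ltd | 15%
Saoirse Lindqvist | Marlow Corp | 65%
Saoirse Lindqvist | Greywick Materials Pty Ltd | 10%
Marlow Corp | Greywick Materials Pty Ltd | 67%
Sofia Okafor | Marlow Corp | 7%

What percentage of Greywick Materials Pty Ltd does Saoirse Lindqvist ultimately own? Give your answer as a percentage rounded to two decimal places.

Saoirse reaches Greywick along 2 paths.
Direct stake: 10% = 10%.
Via Marlow: 65% × 67% = 43.55%.
Total: 10% + 43.55% = 53.55%.

53.55%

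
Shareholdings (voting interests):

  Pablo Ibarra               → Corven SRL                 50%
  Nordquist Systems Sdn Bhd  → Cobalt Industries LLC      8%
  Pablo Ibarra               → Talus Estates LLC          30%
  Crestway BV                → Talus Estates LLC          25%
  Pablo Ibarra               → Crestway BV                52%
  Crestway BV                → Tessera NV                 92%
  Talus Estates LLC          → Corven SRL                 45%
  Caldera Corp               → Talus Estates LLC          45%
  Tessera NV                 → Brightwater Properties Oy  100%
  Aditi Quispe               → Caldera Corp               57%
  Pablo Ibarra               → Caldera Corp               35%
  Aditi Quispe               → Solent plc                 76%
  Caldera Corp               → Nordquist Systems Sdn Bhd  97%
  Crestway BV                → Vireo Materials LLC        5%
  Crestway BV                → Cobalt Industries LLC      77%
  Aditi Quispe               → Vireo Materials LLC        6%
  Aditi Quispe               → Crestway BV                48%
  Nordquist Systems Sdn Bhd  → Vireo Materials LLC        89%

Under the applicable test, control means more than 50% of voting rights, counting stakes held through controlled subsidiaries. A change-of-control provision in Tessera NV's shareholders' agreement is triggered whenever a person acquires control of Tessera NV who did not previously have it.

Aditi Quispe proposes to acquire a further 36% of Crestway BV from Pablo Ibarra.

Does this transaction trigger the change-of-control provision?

Yes

The purchase adds only to Aditi's holdings (Pablo's stake shrinks), so Aditi is the only person who could newly come to control Tessera.
Aditi holds 57% of Caldera, so Aditi controls Caldera.
Caldera holds 97% of Nordquist, so Aditi controls Nordquist.
Aditi holds 76% of Solent, so Aditi controls Solent.
Aditi and Nordquist together hold 6% + 89% = 95% of Vireo, so Aditi controls Vireo.
Neither Aditi nor any entity Aditi controls holds any voting interest in Tessera.
So before the transaction, Aditi does not control Tessera.
After the purchase, Aditi's direct stake in Crestway rises to 48% + 36% = 84%, and Pablo's stake falls to 16%.
Aditi holds 84% of Crestway, so Aditi controls Crestway.
Crestway holds 92% of Tessera, so Aditi controls Tessera.
Aditi did not control Tessera before and does after, so the clause is triggered.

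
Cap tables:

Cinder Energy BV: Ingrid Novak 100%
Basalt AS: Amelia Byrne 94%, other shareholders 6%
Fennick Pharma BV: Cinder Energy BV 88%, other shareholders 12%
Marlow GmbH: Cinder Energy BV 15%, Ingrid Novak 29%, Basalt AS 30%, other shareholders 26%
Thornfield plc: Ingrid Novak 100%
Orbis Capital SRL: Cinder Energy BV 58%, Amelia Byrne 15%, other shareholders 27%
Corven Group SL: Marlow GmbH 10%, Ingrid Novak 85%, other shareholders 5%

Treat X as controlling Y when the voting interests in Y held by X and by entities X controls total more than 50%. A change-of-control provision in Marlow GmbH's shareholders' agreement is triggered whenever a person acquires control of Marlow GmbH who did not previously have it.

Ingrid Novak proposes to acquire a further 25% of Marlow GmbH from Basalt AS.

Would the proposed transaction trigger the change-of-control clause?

The purchase adds only to Ingrid's holdings (Basalt's stake shrinks), so Ingrid is the only person who could newly come to control Marlow.
Ingrid holds 100% of Cinder, so Ingrid controls Cinder.
Cinder holds 88% of Fennick, so Ingrid controls Fennick.
Ingrid holds 100% of Thornfield, so Ingrid controls Thornfield.
Cinder holds 58% of Orbis, so Ingrid controls Orbis.
Ingrid holds 85% of Corven, so Ingrid controls Corven.
In Marlow, Ingrid's side holds only 15% + 29% = 44%, not > 50%.
So before the transaction, Ingrid does not control Marlow.
After the purchase, Ingrid's direct stake in Marlow rises to 29% + 25% = 54%, and Basalt's stake falls to 5%.
Cinder and Ingrid together hold 15% + 54% = 69% of Marlow, so Ingrid controls Marlow.
Ingrid did not control Marlow before and does after, so the clause is triggered.

Yes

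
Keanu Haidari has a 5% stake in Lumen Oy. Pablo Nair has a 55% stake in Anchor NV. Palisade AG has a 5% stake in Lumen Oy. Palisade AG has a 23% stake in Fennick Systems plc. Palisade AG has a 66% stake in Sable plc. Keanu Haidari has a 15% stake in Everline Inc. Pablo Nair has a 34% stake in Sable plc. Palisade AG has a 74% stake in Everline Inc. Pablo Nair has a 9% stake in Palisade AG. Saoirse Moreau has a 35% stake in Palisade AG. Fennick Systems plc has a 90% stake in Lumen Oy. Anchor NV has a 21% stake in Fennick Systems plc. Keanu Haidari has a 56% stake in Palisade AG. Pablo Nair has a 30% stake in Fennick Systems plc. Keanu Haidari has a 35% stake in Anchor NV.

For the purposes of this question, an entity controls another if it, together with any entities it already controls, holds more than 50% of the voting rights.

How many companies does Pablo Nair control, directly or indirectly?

3

Pablo holds 55% of Anchor, so Pablo controls Anchor.
Pablo and Anchor together hold 30% + 21% = 51% of Fennick, so Pablo controls Fennick.
Fennick holds 90% of Lumen, so Pablo controls Lumen.
No other company's threshold is met.
Pablo controls 3 companies.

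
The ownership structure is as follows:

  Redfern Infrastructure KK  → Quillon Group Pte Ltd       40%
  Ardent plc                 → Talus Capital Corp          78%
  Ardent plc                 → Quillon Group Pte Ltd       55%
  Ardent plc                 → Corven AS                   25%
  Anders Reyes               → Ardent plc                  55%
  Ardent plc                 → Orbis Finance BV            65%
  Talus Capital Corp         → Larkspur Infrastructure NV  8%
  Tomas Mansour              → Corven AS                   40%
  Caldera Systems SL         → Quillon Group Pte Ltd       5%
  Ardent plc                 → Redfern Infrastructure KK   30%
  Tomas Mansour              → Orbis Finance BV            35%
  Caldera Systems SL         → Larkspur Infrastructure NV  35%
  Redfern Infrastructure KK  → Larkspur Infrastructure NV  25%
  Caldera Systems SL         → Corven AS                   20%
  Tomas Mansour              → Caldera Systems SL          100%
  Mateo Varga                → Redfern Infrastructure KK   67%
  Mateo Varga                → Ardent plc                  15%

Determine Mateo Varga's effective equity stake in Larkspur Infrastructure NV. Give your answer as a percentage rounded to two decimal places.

Mateo reaches Larkspur along 3 paths.
Via Redfern: 67% × 25% = 16.75%.
Via Ardent → Redfern: 15% × 30% × 25% = 1.125%.
Via Ardent → Talus: 15% × 78% × 8% = 0.936%.
Total: 16.75% + 1.125% + 0.936% = 18.811%.
Rounded: 18.81%.

18.81%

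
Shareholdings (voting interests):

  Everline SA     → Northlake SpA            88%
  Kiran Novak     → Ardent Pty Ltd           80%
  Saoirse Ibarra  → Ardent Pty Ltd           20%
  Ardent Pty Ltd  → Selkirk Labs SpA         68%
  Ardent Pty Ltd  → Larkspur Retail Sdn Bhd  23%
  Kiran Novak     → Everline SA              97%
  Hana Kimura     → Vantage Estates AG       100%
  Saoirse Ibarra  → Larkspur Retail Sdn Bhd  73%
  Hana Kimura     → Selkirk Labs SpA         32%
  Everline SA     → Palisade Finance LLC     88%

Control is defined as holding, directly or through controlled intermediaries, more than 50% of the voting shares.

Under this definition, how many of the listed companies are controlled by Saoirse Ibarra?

Saoirse holds 73% of Larkspur, so Saoirse controls Larkspur.
No other company's threshold is met.
Saoirse controls 1 company.

1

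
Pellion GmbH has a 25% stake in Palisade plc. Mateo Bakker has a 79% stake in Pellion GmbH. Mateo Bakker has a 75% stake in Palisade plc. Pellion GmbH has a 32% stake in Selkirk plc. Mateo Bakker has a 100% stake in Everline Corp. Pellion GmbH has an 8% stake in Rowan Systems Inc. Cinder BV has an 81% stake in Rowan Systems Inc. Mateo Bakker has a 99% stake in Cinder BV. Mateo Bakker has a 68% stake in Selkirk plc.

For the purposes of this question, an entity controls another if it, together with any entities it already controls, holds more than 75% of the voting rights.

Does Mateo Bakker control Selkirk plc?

Mateo holds 79% of Pellion, so Mateo controls Pellion.
Pellion and Mateo together hold 32% + 68% = 100% of Selkirk, so Mateo controls Selkirk.

Yes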